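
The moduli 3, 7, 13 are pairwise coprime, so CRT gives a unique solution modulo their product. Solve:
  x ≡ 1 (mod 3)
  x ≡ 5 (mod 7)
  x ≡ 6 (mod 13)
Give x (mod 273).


Moduli 3, 7, 13 are pairwise coprime; by CRT there is a unique solution modulo M = 3 · 7 · 13 = 273.
Solve pairwise, accumulating the modulus:
  Start with x ≡ 1 (mod 3).
  Combine with x ≡ 5 (mod 7): since gcd(3, 7) = 1, we get a unique residue mod 21.
    Write x = 1 + 3·t and substitute into x ≡ 5 (mod 7): 3·t ≡ 5 − 1 = 4 (mod 7).
    The inverse of 3 mod 7 is 5 (since 3·5 = 15 = 2·7 + 1), so t ≡ 5·4 = 20 ≡ 6 (mod 7).
    Then x = 1 + 3·6 = 19, valid modulo lcm(3, 7) = 21: x ≡ 19 (mod 21).
  Combine with x ≡ 6 (mod 13): since gcd(21, 13) = 1, we get a unique residue mod 273.
    Write x = 19 + 21·t and substitute into x ≡ 6 (mod 13): 21·t ≡ 6 − 19 = -13 (mod 13).
    Reduce coefficients mod 13: 8·t ≡ 0 (mod 13).
    The inverse of 8 mod 13 is 5 (since 8·5 = 40 = 3·13 + 1), so t ≡ 5·0 = 0 ≡ 0 (mod 13).
    Then x = 19 + 21·0 = 19, valid modulo lcm(21, 13) = 273: x ≡ 19 (mod 273).
Verify: 19 mod 3 = 1 ✓, 19 mod 7 = 5 ✓, 19 mod 13 = 6 ✓.

x ≡ 19 (mod 273).


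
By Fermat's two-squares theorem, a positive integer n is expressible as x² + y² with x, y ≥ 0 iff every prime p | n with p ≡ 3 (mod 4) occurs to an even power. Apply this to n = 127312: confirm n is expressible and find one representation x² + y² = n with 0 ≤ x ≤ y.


Step 1: Factor n = 127312 = 2^4 · 73 · 109.
Step 2: Check the mod-4 condition on each prime factor: 2 = 2 (special); 73 ≡ 1 (mod 4), exponent 1; 109 ≡ 1 (mod 4), exponent 1.
All primes ≡ 3 (mod 4) appear to even exponent (or don't appear), so by the two-squares theorem n IS expressible as a sum of two squares.
Step 3: Build a representation. Group n = k² · m with k = 4 and m = 73 · 109 = 7957 (a product of primes ≡ 1 (mod 4)); a representation of m scales to one of n via (k·x)² + (k·y)² = k²(x² + y²). Each prime p ≡ 1 (mod 4) is itself a sum of two squares; find a² by testing p − a² for a perfect square:
  73: 73 − 1² = 72, 73 − 2² = 69, 73 − 3² = 64 = 8² ⇒ 73 = 3² + 8².
  109: 109 − 1² = 108, 109 − 2² = 105, 109 − 3² = 100 = 10² ⇒ 109 = 3² + 10².
  Combine using the Brahmagupta–Fibonacci identity (a² + b²)(c² + d²) = (ac − bd)² + (ad + bc)² = (ac + bd)² + (ad − bc)²:
  73 · 109 = 7957: from (3² + 8²)(3² + 10²), take (3·3 − 8·10, 3·10 + 8·3) = (9 − 80, 30 + 24) = (-71, 54); dropping signs (only squares matter) gives (71, 54); check 71² + 54² = 5041 + 2916 = 7957 ✓.
  Scale by k = 4: (4·71, 4·54) = (284, 216).
Step 4: Order so x ≤ y and verify: 216² + 284² = 46656 + 80656 = 127312 = n. ✓

n = 127312 = 216² + 284² (one valid representation with x ≤ y).


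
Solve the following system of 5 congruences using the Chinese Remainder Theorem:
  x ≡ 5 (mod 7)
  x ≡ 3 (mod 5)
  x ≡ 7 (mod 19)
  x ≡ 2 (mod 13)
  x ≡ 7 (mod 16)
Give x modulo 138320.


Product of moduli M = 7 · 5 · 19 · 13 · 16 = 138320.
Merge one congruence at a time:
  Start: x ≡ 5 (mod 7).
  Combine with x ≡ 3 (mod 5); new modulus lcm = 35.
    Write x = 5 + 7·t and substitute into x ≡ 3 (mod 5): 7·t ≡ 3 − 5 = -2 (mod 5).
    Reduce coefficients mod 5: 2·t ≡ 3 (mod 5).
    The inverse of 2 mod 5 is 3 (since 2·3 = 6 = 1·5 + 1), so t ≡ 3·3 = 9 ≡ 4 (mod 5).
    Then x = 5 + 7·4 = 33, valid modulo lcm(7, 5) = 35: x ≡ 33 (mod 35).
  Combine with x ≡ 7 (mod 19); new modulus lcm = 665.
    Write x = 33 + 35·t and substitute into x ≡ 7 (mod 19): 35·t ≡ 7 − 33 = -26 (mod 19).
    Reduce coefficients mod 19: 16·t ≡ 12 (mod 19).
    The inverse of 16 mod 19 is 6 (since 16·6 = 96 = 5·19 + 1), so t ≡ 6·12 = 72 ≡ 15 (mod 19).
    Then x = 33 + 35·15 = 558, valid modulo lcm(35, 19) = 665: x ≡ 558 (mod 665).
  Combine with x ≡ 2 (mod 13); new modulus lcm = 8645.
    Write x = 558 + 665·t and substitute into x ≡ 2 (mod 13): 665·t ≡ 2 − 558 = -556 (mod 13).
    Reduce coefficients mod 13: 2·t ≡ 3 (mod 13).
    The inverse of 2 mod 13 is 7 (since 2·7 = 14 = 1·13 + 1), so t ≡ 7·3 = 21 ≡ 8 (mod 13).
    Then x = 558 + 665·8 = 5878, valid modulo lcm(665, 13) = 8645: x ≡ 5878 (mod 8645).
  Combine with x ≡ 7 (mod 16); new modulus lcm = 138320.
    Write x = 5878 + 8645·t and substitute into x ≡ 7 (mod 16): 8645·t ≡ 7 − 5878 = -5871 (mod 16).
    Reduce coefficients mod 16: 5·t ≡ 1 (mod 16).
    The inverse of 5 mod 16 is 13 (since 5·13 = 65 = 4·16 + 1), so t ≡ 13·1 = 13 ≡ 13 (mod 16).
    Then x = 5878 + 8645·13 = 118263, valid modulo lcm(8645, 16) = 138320: x ≡ 118263 (mod 138320).
Verify against each original: 118263 mod 7 = 5, 118263 mod 5 = 3, 118263 mod 19 = 7, 118263 mod 13 = 2, 118263 mod 16 = 7.

x ≡ 118263 (mod 138320).


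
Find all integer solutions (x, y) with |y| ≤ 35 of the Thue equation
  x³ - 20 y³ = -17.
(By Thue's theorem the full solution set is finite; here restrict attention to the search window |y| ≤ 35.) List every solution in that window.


The equation is x³ - 20y³ = -17. For fixed y, x³ = 20·y³ − 17, so a solution requires the RHS to be a perfect cube.
Strategy: iterate y from -35 to 35, compute RHS = 20·y³ − 17, and check whether it is a (positive or negative) perfect cube.
Check small values of y:
  y = 0: RHS = -17 is not a perfect cube.
  y = 1: RHS = 3 is not a perfect cube.
  y = -1: RHS = -37 is not a perfect cube.
  y = 2: RHS = 143 is not a perfect cube.
  y = -2: RHS = -177 is not a perfect cube.
  y = 3: RHS = 523 is not a perfect cube.
  y = -3: RHS = -557 is not a perfect cube.
Continuing the search up to |y| = 35 finds no solutions either.
No (x, y) in the scanned range satisfies the equation.

No integer solutions with |y| ≤ 35.


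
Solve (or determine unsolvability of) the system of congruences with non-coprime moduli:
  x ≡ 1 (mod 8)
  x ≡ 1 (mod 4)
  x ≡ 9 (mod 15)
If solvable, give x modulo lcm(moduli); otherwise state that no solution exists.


Moduli 8, 4, 15 are not pairwise coprime, so CRT works modulo lcm(m_i) when all pairwise compatibility conditions hold.
Pairwise compatibility: gcd(m_i, m_j) must divide a_i - a_j for every pair.
Merge one congruence at a time:
  Start: x ≡ 1 (mod 8).
  Combine with x ≡ 1 (mod 4): gcd(8, 4) = 4; 1 - 1 = 0, which IS divisible by 4, so compatible.
    Write x = 1 + 8·t and substitute into x ≡ 1 (mod 4): 8·t ≡ 1 − 1 = 0 (mod 4).
    Divide the congruence (and modulus) by g = 4: 2·t ≡ 0 (mod 1).
    Modulo 1 every t works; take t = 0.
    Then x = 1 + 8·0 = 1, valid modulo lcm(8, 4) = 8: x ≡ 1 (mod 8).
  Combine with x ≡ 9 (mod 15): gcd(8, 15) = 1; 9 - 1 = 8, which IS divisible by 1, so compatible.
    Write x = 1 + 8·t and substitute into x ≡ 9 (mod 15): 8·t ≡ 9 − 1 = 8 (mod 15).
    The inverse of 8 mod 15 is 2 (since 8·2 = 16 = 1·15 + 1), so t ≡ 2·8 = 16 ≡ 1 (mod 15).
    Then x = 1 + 8·1 = 9, valid modulo lcm(8, 15) = 120: x ≡ 9 (mod 120).
Verify: 9 mod 8 = 1, 9 mod 4 = 1, 9 mod 15 = 9.

x ≡ 9 (mod 120).


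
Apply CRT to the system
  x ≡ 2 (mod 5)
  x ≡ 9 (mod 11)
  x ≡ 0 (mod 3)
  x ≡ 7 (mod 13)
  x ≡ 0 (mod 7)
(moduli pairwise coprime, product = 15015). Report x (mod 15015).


Product of moduli M = 5 · 11 · 3 · 13 · 7 = 15015.
Merge one congruence at a time:
  Start: x ≡ 2 (mod 5).
  Combine with x ≡ 9 (mod 11); new modulus lcm = 55.
    Write x = 2 + 5·t and substitute into x ≡ 9 (mod 11): 5·t ≡ 9 − 2 = 7 (mod 11).
    The inverse of 5 mod 11 is 9 (since 5·9 = 45 = 4·11 + 1), so t ≡ 9·7 = 63 ≡ 8 (mod 11).
    Then x = 2 + 5·8 = 42, valid modulo lcm(5, 11) = 55: x ≡ 42 (mod 55).
  Combine with x ≡ 0 (mod 3); new modulus lcm = 165.
    Write x = 42 + 55·t and substitute into x ≡ 0 (mod 3): 55·t ≡ 0 − 42 = -42 (mod 3).
    Reduce coefficients mod 3: 1·t ≡ 0 (mod 3).
    So t ≡ 0 (mod 3).
    Then x = 42 + 55·0 = 42, valid modulo lcm(55, 3) = 165: x ≡ 42 (mod 165).
  Combine with x ≡ 7 (mod 13); new modulus lcm = 2145.
    Write x = 42 + 165·t and substitute into x ≡ 7 (mod 13): 165·t ≡ 7 − 42 = -35 (mod 13).
    Reduce coefficients mod 13: 9·t ≡ 4 (mod 13).
    The inverse of 9 mod 13 is 3 (since 9·3 = 27 = 2·13 + 1), so t ≡ 3·4 = 12 ≡ 12 (mod 13).
    Then x = 42 + 165·12 = 2022, valid modulo lcm(165, 13) = 2145: x ≡ 2022 (mod 2145).
  Combine with x ≡ 0 (mod 7); new modulus lcm = 15015.
    Write x = 2022 + 2145·t and substitute into x ≡ 0 (mod 7): 2145·t ≡ 0 − 2022 = -2022 (mod 7).
    Reduce coefficients mod 7: 3·t ≡ 1 (mod 7).
    The inverse of 3 mod 7 is 5 (since 3·5 = 15 = 2·7 + 1), so t ≡ 5·1 = 5 ≡ 5 (mod 7).
    Then x = 2022 + 2145·5 = 12747, valid modulo lcm(2145, 7) = 15015: x ≡ 12747 (mod 15015).
Verify against each original: 12747 mod 5 = 2, 12747 mod 11 = 9, 12747 mod 3 = 0, 12747 mod 13 = 7, 12747 mod 7 = 0.

x ≡ 12747 (mod 15015).


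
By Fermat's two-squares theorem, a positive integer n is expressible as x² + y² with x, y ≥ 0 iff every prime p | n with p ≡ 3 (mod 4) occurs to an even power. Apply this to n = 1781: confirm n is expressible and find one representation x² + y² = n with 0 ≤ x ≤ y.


Step 1: Factor n = 1781 = 13 · 137.
Step 2: Check the mod-4 condition on each prime factor: 13 ≡ 1 (mod 4), exponent 1; 137 ≡ 1 (mod 4), exponent 1.
All primes ≡ 3 (mod 4) appear to even exponent (or don't appear), so by the two-squares theorem n IS expressible as a sum of two squares.
Step 3: Build a representation. Here n = 13 · 137 is a product of primes ≡ 1 (mod 4). Each prime p ≡ 1 (mod 4) is itself a sum of two squares; find a² by testing p − a² for a perfect square:
  13: 13 − 1² = 12, 13 − 2² = 9 = 3² ⇒ 13 = 2² + 3².
  137: 137 − 1² = 136, 137 − 2² = 133, 137 − 3² = 128, 137 − 4² = 121 = 11² ⇒ 137 = 4² + 11².
  Combine using the Brahmagupta–Fibonacci identity (a² + b²)(c² + d²) = (ac − bd)² + (ad + bc)² = (ac + bd)² + (ad − bc)²:
  13 · 137 = 1781: from (2² + 3²)(4² + 11²), take (2·4 − 3·11, 2·11 + 3·4) = (8 − 33, 22 + 12) = (-25, 34); dropping signs (only squares matter) gives (25, 34); check 25² + 34² = 625 + 1156 = 1781 ✓.
Step 4: Order so x ≤ y and verify: 25² + 34² = 625 + 1156 = 1781 = n. ✓

n = 1781 = 25² + 34² (one valid representation with x ≤ y).


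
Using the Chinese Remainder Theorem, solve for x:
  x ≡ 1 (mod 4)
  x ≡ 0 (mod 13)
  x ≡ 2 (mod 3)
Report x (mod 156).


Moduli 4, 13, 3 are pairwise coprime; by CRT there is a unique solution modulo M = 4 · 13 · 3 = 156.
Solve pairwise, accumulating the modulus:
  Start with x ≡ 1 (mod 4).
  Combine with x ≡ 0 (mod 13): since gcd(4, 13) = 1, we get a unique residue mod 52.
    Write x = 1 + 4·t and substitute into x ≡ 0 (mod 13): 4·t ≡ 0 − 1 = -1 (mod 13).
    Reduce coefficients mod 13: 4·t ≡ 12 (mod 13).
    The inverse of 4 mod 13 is 10 (since 4·10 = 40 = 3·13 + 1), so t ≡ 10·12 = 120 ≡ 3 (mod 13).
    Then x = 1 + 4·3 = 13, valid modulo lcm(4, 13) = 52: x ≡ 13 (mod 52).
  Combine with x ≡ 2 (mod 3): since gcd(52, 3) = 1, we get a unique residue mod 156.
    Write x = 13 + 52·t and substitute into x ≡ 2 (mod 3): 52·t ≡ 2 − 13 = -11 (mod 3).
    Reduce coefficients mod 3: 1·t ≡ 1 (mod 3).
    So t ≡ 1 (mod 3).
    Then x = 13 + 52·1 = 65, valid modulo lcm(52, 3) = 156: x ≡ 65 (mod 156).
Verify: 65 mod 4 = 1 ✓, 65 mod 13 = 0 ✓, 65 mod 3 = 2 ✓.

x ≡ 65 (mod 156).


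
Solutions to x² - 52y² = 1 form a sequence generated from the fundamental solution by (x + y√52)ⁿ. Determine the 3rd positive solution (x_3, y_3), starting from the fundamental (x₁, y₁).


Step 1: Find the fundamental solution (x₁, y₁) of x² - 52y² = 1.
  Expand √52 as a continued fraction. a₀ = ⌊√52⌋ = 7; iterate m_{k+1} = d_k·a_k − m_k, d_{k+1} = (52 − m_{k+1}²)/d_k, a_{k+1} = ⌊(a₀ + m_{k+1})/d_{k+1}⌋ (starting m₀ = 0, d₀ = 1), with convergents p_k = a_k·p_{k-1} + p_{k-2}, q_k = a_k·q_{k-1} + q_{k-2} (p₋₁ = 1, q₋₁ = 0):
  k = 0: a₀ = 7; p₀/q₀ = 7/1; p₀² − 52·q₀² = 49 − 52 = -3.
  k = 1: m = 7, d = 3, a = ⌊(7 + 7)/3⌋ = 4; p/q = (4·7 + 1)/(4·1 + 0) = 29/4; p² − 52·q² = 841 − 832 = 9.
  k = 2: m = 5, d = 9, a = ⌊(7 + 5)/9⌋ = 1; p/q = (1·29 + 7)/(1·4 + 1) = 36/5; p² − 52·q² = 1296 − 1300 = -4.
  k = 3: m = 4, d = 4, a = ⌊(7 + 4)/4⌋ = 2; p/q = (2·36 + 29)/(2·5 + 4) = 101/14; p² − 52·q² = 10201 − 10192 = 9.
  k = 4: m = 4, d = 9, a = ⌊(7 + 4)/9⌋ = 1; p/q = (1·101 + 36)/(1·14 + 5) = 137/19; p² − 52·q² = 18769 − 18772 = -3.
  k = 5: m = 5, d = 3, a = ⌊(7 + 5)/3⌋ = 4; p/q = (4·137 + 101)/(4·19 + 14) = 649/90; p² − 52·q² = 421201 − 421200 = 1.
  The first convergent with p² − 52·q² = 1 gives the fundamental solution (x₁, y₁) = (649, 90).
Step 2: Apply the recurrence (x_{n+1}, y_{n+1}) = (x₁x_n + 52y₁y_n, x₁y_n + y₁x_n) repeatedly.
  From (x_1, y_1) = (649, 90): x_2 = 649·649 + 52·90·90 = 842401; y_2 = 649·90 + 90·649 = 116820.
  From (x_2, y_2) = (842401, 116820): x_3 = 649·842401 + 52·90·116820 = 1093435849; y_3 = 649·116820 + 90·842401 = 151632270.
Step 3: Verify x_3² - 52·y_3² = 1195601955878350801 - 1195601955878350800 = 1 (should be 1). ✓

(x_1, y_1) = (649, 90); (x_3, y_3) = (1093435849, 151632270).


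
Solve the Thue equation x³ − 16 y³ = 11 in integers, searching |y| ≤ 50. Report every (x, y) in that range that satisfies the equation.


The equation is x³ - 16y³ = 11. For fixed y, x³ = 16·y³ + 11, so a solution requires the RHS to be a perfect cube.
Strategy: iterate y from -50 to 50, compute RHS = 16·y³ + 11, and check whether it is a (positive or negative) perfect cube.
Check small values of y:
  y = 0: RHS = 11 is not a perfect cube.
  y = 1: RHS = 27 = (3)³ ⇒ x = 3 works.
  y = -1: RHS = -5 is not a perfect cube.
  y = 2: RHS = 139 is not a perfect cube.
  y = -2: RHS = -117 is not a perfect cube.
  y = 3: RHS = 443 is not a perfect cube.
  y = -3: RHS = -421 is not a perfect cube.
Continuing the search up to |y| = 50 finds no further solutions beyond those listed.
Collected solutions: (3, 1).

Solutions (with |y| ≤ 50): (3, 1).


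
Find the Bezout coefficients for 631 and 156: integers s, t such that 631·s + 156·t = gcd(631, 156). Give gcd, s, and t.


Euclidean algorithm on (631, 156) — divide until remainder is 0:
  631 = 4 · 156 + 7
  156 = 22 · 7 + 2
  7 = 3 · 2 + 1
  2 = 2 · 1 + 0
gcd(631, 156) = 1.
Track Bezout coefficients alongside the remainders: start with r₀ = 631 = a·1 + b·0 (s = 1, t = 0) and r₁ = 156 = a·0 + b·1 (s = 0, t = 1); each new remainder r_{k+1} = r_{k-1} − q_k·r_k inherits s_{k+1} = s_{k-1} − q_k·s_k, t_{k+1} = t_{k-1} − q_k·t_k, so r_k = a·s_k + b·t_k at every step:
  q = 4: r = 7, s = 1 − 4·0 = 1, t = 0 − 4·1 = -4  (check: 631·1 + 156·(-4) = 7)
  q = 22: r = 2, s = 0 − 22·1 = -22, t = 1 − 22·(-4) = 89  (check: 631·(-22) + 156·89 = 2)
  q = 3: r = 1, s = 1 − 3·(-22) = 67, t = -4 − 3·89 = -271  (check: 631·67 + 156·(-271) = 1)
The row with r = 1 (the gcd) gives the Bezout coefficients s = 67, t = -271.
Result: 631 · (67) + 156 · (-271) = 1.

gcd(631, 156) = 1; s = 67, t = -271 (check: 631·67 + 156·(-271) = 1).


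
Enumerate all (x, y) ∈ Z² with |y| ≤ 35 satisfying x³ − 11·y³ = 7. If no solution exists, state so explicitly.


The equation is x³ - 11y³ = 7. For fixed y, x³ = 11·y³ + 7, so a solution requires the RHS to be a perfect cube.
Strategy: iterate y from -35 to 35, compute RHS = 11·y³ + 7, and check whether it is a (positive or negative) perfect cube.
Check small values of y:
  y = 0: RHS = 7 is not a perfect cube.
  y = 1: RHS = 18 is not a perfect cube.
  y = -1: RHS = -4 is not a perfect cube.
  y = 2: RHS = 95 is not a perfect cube.
  y = -2: RHS = -81 is not a perfect cube.
  y = 3: RHS = 304 is not a perfect cube.
  y = -3: RHS = -290 is not a perfect cube.
Continuing the search up to |y| = 35 finds no solutions either.
No (x, y) in the scanned range satisfies the equation.

No integer solutions with |y| ≤ 35.


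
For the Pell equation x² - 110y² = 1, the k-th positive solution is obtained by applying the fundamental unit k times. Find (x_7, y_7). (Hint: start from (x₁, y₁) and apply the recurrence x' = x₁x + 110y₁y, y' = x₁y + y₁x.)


Step 1: Find the fundamental solution (x₁, y₁) of x² - 110y² = 1.
  Expand √110 as a continued fraction. a₀ = ⌊√110⌋ = 10; iterate m_{k+1} = d_k·a_k − m_k, d_{k+1} = (110 − m_{k+1}²)/d_k, a_{k+1} = ⌊(a₀ + m_{k+1})/d_{k+1}⌋ (starting m₀ = 0, d₀ = 1), with convergents p_k = a_k·p_{k-1} + p_{k-2}, q_k = a_k·q_{k-1} + q_{k-2} (p₋₁ = 1, q₋₁ = 0):
  k = 0: a₀ = 10; p₀/q₀ = 10/1; p₀² − 110·q₀² = 100 − 110 = -10.
  k = 1: m = 10, d = 10, a = ⌊(10 + 10)/10⌋ = 2; p/q = (2·10 + 1)/(2·1 + 0) = 21/2; p² − 110·q² = 441 − 440 = 1.
  The first convergent with p² − 110·q² = 1 gives the fundamental solution (x₁, y₁) = (21, 2).
Step 2: Apply the recurrence (x_{n+1}, y_{n+1}) = (x₁x_n + 110y₁y_n, x₁y_n + y₁x_n) repeatedly.
  From (x_1, y_1) = (21, 2): x_2 = 21·21 + 110·2·2 = 881; y_2 = 21·2 + 2·21 = 84.
  From (x_2, y_2) = (881, 84): x_3 = 21·881 + 110·2·84 = 36981; y_3 = 21·84 + 2·881 = 3526.
  From (x_3, y_3) = (36981, 3526): x_4 = 21·36981 + 110·2·3526 = 1552321; y_4 = 21·3526 + 2·36981 = 148008.
  From (x_4, y_4) = (1552321, 148008): x_5 = 21·1552321 + 110·2·148008 = 65160501; y_5 = 21·148008 + 2·1552321 = 6212810.
  From (x_5, y_5) = (65160501, 6212810): x_6 = 21·65160501 + 110·2·6212810 = 2735188721; y_6 = 21·6212810 + 2·65160501 = 260790012.
  From (x_6, y_6) = (2735188721, 260790012): x_7 = 21·2735188721 + 110·2·260790012 = 114812765781; y_7 = 21·260790012 + 2·2735188721 = 10946967694.
Step 3: Verify x_7² - 110·y_7² = 13181971186282764539961 - 13181971186282764539960 = 1 (should be 1). ✓

(x_1, y_1) = (21, 2); (x_7, y_7) = (114812765781, 10946967694).


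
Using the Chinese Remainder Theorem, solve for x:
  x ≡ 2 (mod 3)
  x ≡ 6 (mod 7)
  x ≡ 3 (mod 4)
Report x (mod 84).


Moduli 3, 7, 4 are pairwise coprime; by CRT there is a unique solution modulo M = 3 · 7 · 4 = 84.
Solve pairwise, accumulating the modulus:
  Start with x ≡ 2 (mod 3).
  Combine with x ≡ 6 (mod 7): since gcd(3, 7) = 1, we get a unique residue mod 21.
    Write x = 2 + 3·t and substitute into x ≡ 6 (mod 7): 3·t ≡ 6 − 2 = 4 (mod 7).
    The inverse of 3 mod 7 is 5 (since 3·5 = 15 = 2·7 + 1), so t ≡ 5·4 = 20 ≡ 6 (mod 7).
    Then x = 2 + 3·6 = 20, valid modulo lcm(3, 7) = 21: x ≡ 20 (mod 21).
  Combine with x ≡ 3 (mod 4): since gcd(21, 4) = 1, we get a unique residue mod 84.
    Write x = 20 + 21·t and substitute into x ≡ 3 (mod 4): 21·t ≡ 3 − 20 = -17 (mod 4).
    Reduce coefficients mod 4: 1·t ≡ 3 (mod 4).
    So t ≡ 3 (mod 4).
    Then x = 20 + 21·3 = 83, valid modulo lcm(21, 4) = 84: x ≡ 83 (mod 84).
Verify: 83 mod 3 = 2 ✓, 83 mod 7 = 6 ✓, 83 mod 4 = 3 ✓.

x ≡ 83 (mod 84).


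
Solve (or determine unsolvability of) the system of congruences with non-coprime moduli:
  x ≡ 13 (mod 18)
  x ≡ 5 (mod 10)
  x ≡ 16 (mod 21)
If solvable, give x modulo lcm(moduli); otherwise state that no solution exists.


Moduli 18, 10, 21 are not pairwise coprime, so CRT works modulo lcm(m_i) when all pairwise compatibility conditions hold.
Pairwise compatibility: gcd(m_i, m_j) must divide a_i - a_j for every pair.
Merge one congruence at a time:
  Start: x ≡ 13 (mod 18).
  Combine with x ≡ 5 (mod 10): gcd(18, 10) = 2; 5 - 13 = -8, which IS divisible by 2, so compatible.
    Write x = 13 + 18·t and substitute into x ≡ 5 (mod 10): 18·t ≡ 5 − 13 = -8 (mod 10).
    Divide the congruence (and modulus) by g = 2: 9·t ≡ -4 (mod 5).
    Reduce coefficients mod 5: 4·t ≡ 1 (mod 5).
    The inverse of 4 mod 5 is 4 (since 4·4 = 16 = 3·5 + 1), so t ≡ 4·1 = 4 ≡ 4 (mod 5).
    Then x = 13 + 18·4 = 85, valid modulo lcm(18, 10) = 90: x ≡ 85 (mod 90).
  Combine with x ≡ 16 (mod 21): gcd(90, 21) = 3; 16 - 85 = -69, which IS divisible by 3, so compatible.
    Write x = 85 + 90·t and substitute into x ≡ 16 (mod 21): 90·t ≡ 16 − 85 = -69 (mod 21).
    Divide the congruence (and modulus) by g = 3: 30·t ≡ -23 (mod 7).
    Reduce coefficients mod 7: 2·t ≡ 5 (mod 7).
    The inverse of 2 mod 7 is 4 (since 2·4 = 8 = 1·7 + 1), so t ≡ 4·5 = 20 ≡ 6 (mod 7).
    Then x = 85 + 90·6 = 625, valid modulo lcm(90, 21) = 630: x ≡ 625 (mod 630).
Verify: 625 mod 18 = 13, 625 mod 10 = 5, 625 mod 21 = 16.

x ≡ 625 (mod 630).


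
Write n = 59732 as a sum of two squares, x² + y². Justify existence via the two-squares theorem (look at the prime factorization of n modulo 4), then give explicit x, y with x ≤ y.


Step 1: Factor n = 59732 = 2^2 · 109 · 137.
Step 2: Check the mod-4 condition on each prime factor: 2 = 2 (special); 109 ≡ 1 (mod 4), exponent 1; 137 ≡ 1 (mod 4), exponent 1.
All primes ≡ 3 (mod 4) appear to even exponent (or don't appear), so by the two-squares theorem n IS expressible as a sum of two squares.
Step 3: Build a representation. Group n = k² · m with k = 2 and m = 109 · 137 = 14933 (a product of primes ≡ 1 (mod 4)); a representation of m scales to one of n via (k·x)² + (k·y)² = k²(x² + y²). Each prime p ≡ 1 (mod 4) is itself a sum of two squares; find a² by testing p − a² for a perfect square:
  109: 109 − 1² = 108, 109 − 2² = 105, 109 − 3² = 100 = 10² ⇒ 109 = 3² + 10².
  137: 137 − 1² = 136, 137 − 2² = 133, 137 − 3² = 128, 137 − 4² = 121 = 11² ⇒ 137 = 4² + 11².
  Combine using the Brahmagupta–Fibonacci identity (a² + b²)(c² + d²) = (ac − bd)² + (ad + bc)² = (ac + bd)² + (ad − bc)²:
  109 · 137 = 14933: from (3² + 10²)(4² + 11²), take (3·4 − 10·11, 3·11 + 10·4) = (12 − 110, 33 + 40) = (-98, 73); dropping signs (only squares matter) gives (98, 73); check 98² + 73² = 9604 + 5329 = 14933 ✓.
  Scale by k = 2: (2·98, 2·73) = (196, 146).
Step 4: Order so x ≤ y and verify: 146² + 196² = 21316 + 38416 = 59732 = n. ✓

n = 59732 = 146² + 196² (one valid representation with x ≤ y).


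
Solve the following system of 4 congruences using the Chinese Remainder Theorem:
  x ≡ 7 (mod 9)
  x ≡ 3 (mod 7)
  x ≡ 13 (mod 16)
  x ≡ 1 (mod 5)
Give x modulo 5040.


Product of moduli M = 9 · 7 · 16 · 5 = 5040.
Merge one congruence at a time:
  Start: x ≡ 7 (mod 9).
  Combine with x ≡ 3 (mod 7); new modulus lcm = 63.
    Write x = 7 + 9·t and substitute into x ≡ 3 (mod 7): 9·t ≡ 3 − 7 = -4 (mod 7).
    Reduce coefficients mod 7: 2·t ≡ 3 (mod 7).
    The inverse of 2 mod 7 is 4 (since 2·4 = 8 = 1·7 + 1), so t ≡ 4·3 = 12 ≡ 5 (mod 7).
    Then x = 7 + 9·5 = 52, valid modulo lcm(9, 7) = 63: x ≡ 52 (mod 63).
  Combine with x ≡ 13 (mod 16); new modulus lcm = 1008.
    Write x = 52 + 63·t and substitute into x ≡ 13 (mod 16): 63·t ≡ 13 − 52 = -39 (mod 16).
    Reduce coefficients mod 16: 15·t ≡ 9 (mod 16).
    The inverse of 15 mod 16 is 15 (since 15·15 = 225 = 14·16 + 1), so t ≡ 15·9 = 135 ≡ 7 (mod 16).
    Then x = 52 + 63·7 = 493, valid modulo lcm(63, 16) = 1008: x ≡ 493 (mod 1008).
  Combine with x ≡ 1 (mod 5); new modulus lcm = 5040.
    Write x = 493 + 1008·t and substitute into x ≡ 1 (mod 5): 1008·t ≡ 1 − 493 = -492 (mod 5).
    Reduce coefficients mod 5: 3·t ≡ 3 (mod 5).
    The inverse of 3 mod 5 is 2 (since 3·2 = 6 = 1·5 + 1), so t ≡ 2·3 = 6 ≡ 1 (mod 5).
    Then x = 493 + 1008·1 = 1501, valid modulo lcm(1008, 5) = 5040: x ≡ 1501 (mod 5040).
Verify against each original: 1501 mod 9 = 7, 1501 mod 7 = 3, 1501 mod 16 = 13, 1501 mod 5 = 1.

x ≡ 1501 (mod 5040).


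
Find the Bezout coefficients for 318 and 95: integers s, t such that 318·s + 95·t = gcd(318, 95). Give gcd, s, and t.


Euclidean algorithm on (318, 95) — divide until remainder is 0:
  318 = 3 · 95 + 33
  95 = 2 · 33 + 29
  33 = 1 · 29 + 4
  29 = 7 · 4 + 1
  4 = 4 · 1 + 0
gcd(318, 95) = 1.
Track Bezout coefficients alongside the remainders: start with r₀ = 318 = a·1 + b·0 (s = 1, t = 0) and r₁ = 95 = a·0 + b·1 (s = 0, t = 1); each new remainder r_{k+1} = r_{k-1} − q_k·r_k inherits s_{k+1} = s_{k-1} − q_k·s_k, t_{k+1} = t_{k-1} − q_k·t_k, so r_k = a·s_k + b·t_k at every step:
  q = 3: r = 33, s = 1 − 3·0 = 1, t = 0 − 3·1 = -3  (check: 318·1 + 95·(-3) = 33)
  q = 2: r = 29, s = 0 − 2·1 = -2, t = 1 − 2·(-3) = 7  (check: 318·(-2) + 95·7 = 29)
  q = 1: r = 4, s = 1 − 1·(-2) = 3, t = -3 − 1·7 = -10  (check: 318·3 + 95·(-10) = 4)
  q = 7: r = 1, s = -2 − 7·3 = -23, t = 7 − 7·(-10) = 77  (check: 318·(-23) + 95·77 = 1)
The row with r = 1 (the gcd) gives the Bezout coefficients s = -23, t = 77.
Result: 318 · (-23) + 95 · (77) = 1.

gcd(318, 95) = 1; s = -23, t = 77 (check: 318·(-23) + 95·77 = 1).


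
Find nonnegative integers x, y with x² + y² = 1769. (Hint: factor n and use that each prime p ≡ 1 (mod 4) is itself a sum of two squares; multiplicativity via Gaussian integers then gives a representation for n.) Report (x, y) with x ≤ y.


Step 1: Factor n = 1769 = 29 · 61.
Step 2: Check the mod-4 condition on each prime factor: 29 ≡ 1 (mod 4), exponent 1; 61 ≡ 1 (mod 4), exponent 1.
All primes ≡ 3 (mod 4) appear to even exponent (or don't appear), so by the two-squares theorem n IS expressible as a sum of two squares.
Step 3: Build a representation. Here n = 29 · 61 is a product of primes ≡ 1 (mod 4). Each prime p ≡ 1 (mod 4) is itself a sum of two squares; find a² by testing p − a² for a perfect square:
  29: 29 − 1² = 28, 29 − 2² = 25 = 5² ⇒ 29 = 2² + 5².
  61: 61 − 1² = 60, 61 − 2² = 57, 61 − 3² = 52, 61 − 4² = 45, 61 − 5² = 36 = 6² ⇒ 61 = 5² + 6².
  Combine using the Brahmagupta–Fibonacci identity (a² + b²)(c² + d²) = (ac − bd)² + (ad + bc)² = (ac + bd)² + (ad − bc)²:
  29 · 61 = 1769: from (2² + 5²)(5² + 6²), take (2·5 − 5·6, 2·6 + 5·5) = (10 − 30, 12 + 25) = (-20, 37); dropping signs (only squares matter) gives (20, 37); check 20² + 37² = 400 + 1369 = 1769 ✓.
Step 4: Order so x ≤ y and verify: 20² + 37² = 400 + 1369 = 1769 = n. ✓

n = 1769 = 20² + 37² (one valid representation with x ≤ y).


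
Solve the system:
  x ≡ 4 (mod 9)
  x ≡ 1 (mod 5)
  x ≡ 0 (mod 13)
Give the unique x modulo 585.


Moduli 9, 5, 13 are pairwise coprime; by CRT there is a unique solution modulo M = 9 · 5 · 13 = 585.
Solve pairwise, accumulating the modulus:
  Start with x ≡ 4 (mod 9).
  Combine with x ≡ 1 (mod 5): since gcd(9, 5) = 1, we get a unique residue mod 45.
    Write x = 4 + 9·t and substitute into x ≡ 1 (mod 5): 9·t ≡ 1 − 4 = -3 (mod 5).
    Reduce coefficients mod 5: 4·t ≡ 2 (mod 5).
    The inverse of 4 mod 5 is 4 (since 4·4 = 16 = 3·5 + 1), so t ≡ 4·2 = 8 ≡ 3 (mod 5).
    Then x = 4 + 9·3 = 31, valid modulo lcm(9, 5) = 45: x ≡ 31 (mod 45).
  Combine with x ≡ 0 (mod 13): since gcd(45, 13) = 1, we get a unique residue mod 585.
    Write x = 31 + 45·t and substitute into x ≡ 0 (mod 13): 45·t ≡ 0 − 31 = -31 (mod 13).
    Reduce coefficients mod 13: 6·t ≡ 8 (mod 13).
    The inverse of 6 mod 13 is 11 (since 6·11 = 66 = 5·13 + 1), so t ≡ 11·8 = 88 ≡ 10 (mod 13).
    Then x = 31 + 45·10 = 481, valid modulo lcm(45, 13) = 585: x ≡ 481 (mod 585).
Verify: 481 mod 9 = 4 ✓, 481 mod 5 = 1 ✓, 481 mod 13 = 0 ✓.

x ≡ 481 (mod 585).


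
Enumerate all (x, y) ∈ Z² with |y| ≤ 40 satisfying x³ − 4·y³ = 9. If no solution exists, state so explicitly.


The equation is x³ - 4y³ = 9. For fixed y, x³ = 4·y³ + 9, so a solution requires the RHS to be a perfect cube.
Strategy: iterate y from -40 to 40, compute RHS = 4·y³ + 9, and check whether it is a (positive or negative) perfect cube.
Check small values of y:
  y = 0: RHS = 9 is not a perfect cube.
  y = 1: RHS = 13 is not a perfect cube.
  y = -1: RHS = 5 is not a perfect cube.
  y = 2: RHS = 41 is not a perfect cube.
  y = -2: RHS = -23 is not a perfect cube.
  y = 3: RHS = 117 is not a perfect cube.
  y = -3: RHS = -99 is not a perfect cube.
Continuing the search up to |y| = 40 finds no solutions either.
No (x, y) in the scanned range satisfies the equation.

No integer solutions with |y| ≤ 40.


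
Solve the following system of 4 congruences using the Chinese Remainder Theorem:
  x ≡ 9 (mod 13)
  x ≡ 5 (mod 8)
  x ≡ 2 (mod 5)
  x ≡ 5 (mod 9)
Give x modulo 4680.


Product of moduli M = 13 · 8 · 5 · 9 = 4680.
Merge one congruence at a time:
  Start: x ≡ 9 (mod 13).
  Combine with x ≡ 5 (mod 8); new modulus lcm = 104.
    Write x = 9 + 13·t and substitute into x ≡ 5 (mod 8): 13·t ≡ 5 − 9 = -4 (mod 8).
    Reduce coefficients mod 8: 5·t ≡ 4 (mod 8).
    The inverse of 5 mod 8 is 5 (since 5·5 = 25 = 3·8 + 1), so t ≡ 5·4 = 20 ≡ 4 (mod 8).
    Then x = 9 + 13·4 = 61, valid modulo lcm(13, 8) = 104: x ≡ 61 (mod 104).
  Combine with x ≡ 2 (mod 5); new modulus lcm = 520.
    Write x = 61 + 104·t and substitute into x ≡ 2 (mod 5): 104·t ≡ 2 − 61 = -59 (mod 5).
    Reduce coefficients mod 5: 4·t ≡ 1 (mod 5).
    The inverse of 4 mod 5 is 4 (since 4·4 = 16 = 3·5 + 1), so t ≡ 4·1 = 4 ≡ 4 (mod 5).
    Then x = 61 + 104·4 = 477, valid modulo lcm(104, 5) = 520: x ≡ 477 (mod 520).
  Combine with x ≡ 5 (mod 9); new modulus lcm = 4680.
    Write x = 477 + 520·t and substitute into x ≡ 5 (mod 9): 520·t ≡ 5 − 477 = -472 (mod 9).
    Reduce coefficients mod 9: 7·t ≡ 5 (mod 9).
    The inverse of 7 mod 9 is 4 (since 7·4 = 28 = 3·9 + 1), so t ≡ 4·5 = 20 ≡ 2 (mod 9).
    Then x = 477 + 520·2 = 1517, valid modulo lcm(520, 9) = 4680: x ≡ 1517 (mod 4680).
Verify against each original: 1517 mod 13 = 9, 1517 mod 8 = 5, 1517 mod 5 = 2, 1517 mod 9 = 5.

x ≡ 1517 (mod 4680).


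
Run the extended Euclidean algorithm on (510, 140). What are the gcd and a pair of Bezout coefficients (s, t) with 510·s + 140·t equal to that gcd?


Euclidean algorithm on (510, 140) — divide until remainder is 0:
  510 = 3 · 140 + 90
  140 = 1 · 90 + 50
  90 = 1 · 50 + 40
  50 = 1 · 40 + 10
  40 = 4 · 10 + 0
gcd(510, 140) = 10.
Track Bezout coefficients alongside the remainders: start with r₀ = 510 = a·1 + b·0 (s = 1, t = 0) and r₁ = 140 = a·0 + b·1 (s = 0, t = 1); each new remainder r_{k+1} = r_{k-1} − q_k·r_k inherits s_{k+1} = s_{k-1} − q_k·s_k, t_{k+1} = t_{k-1} − q_k·t_k, so r_k = a·s_k + b·t_k at every step:
  q = 3: r = 90, s = 1 − 3·0 = 1, t = 0 − 3·1 = -3  (check: 510·1 + 140·(-3) = 90)
  q = 1: r = 50, s = 0 − 1·1 = -1, t = 1 − 1·(-3) = 4  (check: 510·(-1) + 140·4 = 50)
  q = 1: r = 40, s = 1 − 1·(-1) = 2, t = -3 − 1·4 = -7  (check: 510·2 + 140·(-7) = 40)
  q = 1: r = 10, s = -1 − 1·2 = -3, t = 4 − 1·(-7) = 11  (check: 510·(-3) + 140·11 = 10)
The row with r = 10 (the gcd) gives the Bezout coefficients s = -3, t = 11.
Result: 510 · (-3) + 140 · (11) = 10.

gcd(510, 140) = 10; s = -3, t = 11 (check: 510·(-3) + 140·11 = 10).


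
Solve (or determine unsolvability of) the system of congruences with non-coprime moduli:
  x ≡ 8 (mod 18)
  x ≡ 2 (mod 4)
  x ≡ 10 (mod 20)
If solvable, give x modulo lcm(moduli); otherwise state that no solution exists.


Moduli 18, 4, 20 are not pairwise coprime, so CRT works modulo lcm(m_i) when all pairwise compatibility conditions hold.
Pairwise compatibility: gcd(m_i, m_j) must divide a_i - a_j for every pair.
Merge one congruence at a time:
  Start: x ≡ 8 (mod 18).
  Combine with x ≡ 2 (mod 4): gcd(18, 4) = 2; 2 - 8 = -6, which IS divisible by 2, so compatible.
    Write x = 8 + 18·t and substitute into x ≡ 2 (mod 4): 18·t ≡ 2 − 8 = -6 (mod 4).
    Divide the congruence (and modulus) by g = 2: 9·t ≡ -3 (mod 2).
    Reduce coefficients mod 2: 1·t ≡ 1 (mod 2).
    So t ≡ 1 (mod 2).
    Then x = 8 + 18·1 = 26, valid modulo lcm(18, 4) = 36: x ≡ 26 (mod 36).
  Combine with x ≡ 10 (mod 20): gcd(36, 20) = 4; 10 - 26 = -16, which IS divisible by 4, so compatible.
    Write x = 26 + 36·t and substitute into x ≡ 10 (mod 20): 36·t ≡ 10 − 26 = -16 (mod 20).
    Divide the congruence (and modulus) by g = 4: 9·t ≡ -4 (mod 5).
    Reduce coefficients mod 5: 4·t ≡ 1 (mod 5).
    The inverse of 4 mod 5 is 4 (since 4·4 = 16 = 3·5 + 1), so t ≡ 4·1 = 4 ≡ 4 (mod 5).
    Then x = 26 + 36·4 = 170, valid modulo lcm(36, 20) = 180: x ≡ 170 (mod 180).
Verify: 170 mod 18 = 8, 170 mod 4 = 2, 170 mod 20 = 10.

x ≡ 170 (mod 180).


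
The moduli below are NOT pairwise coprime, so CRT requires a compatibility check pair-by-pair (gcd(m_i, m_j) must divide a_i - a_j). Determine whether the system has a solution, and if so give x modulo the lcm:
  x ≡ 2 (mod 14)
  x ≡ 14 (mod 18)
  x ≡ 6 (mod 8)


Moduli 14, 18, 8 are not pairwise coprime, so CRT works modulo lcm(m_i) when all pairwise compatibility conditions hold.
Pairwise compatibility: gcd(m_i, m_j) must divide a_i - a_j for every pair.
Merge one congruence at a time:
  Start: x ≡ 2 (mod 14).
  Combine with x ≡ 14 (mod 18): gcd(14, 18) = 2; 14 - 2 = 12, which IS divisible by 2, so compatible.
    Write x = 2 + 14·t and substitute into x ≡ 14 (mod 18): 14·t ≡ 14 − 2 = 12 (mod 18).
    Divide the congruence (and modulus) by g = 2: 7·t ≡ 6 (mod 9).
    The inverse of 7 mod 9 is 4 (since 7·4 = 28 = 3·9 + 1), so t ≡ 4·6 = 24 ≡ 6 (mod 9).
    Then x = 2 + 14·6 = 86, valid modulo lcm(14, 18) = 126: x ≡ 86 (mod 126).
  Combine with x ≡ 6 (mod 8): gcd(126, 8) = 2; 6 - 86 = -80, which IS divisible by 2, so compatible.
    Write x = 86 + 126·t and substitute into x ≡ 6 (mod 8): 126·t ≡ 6 − 86 = -80 (mod 8).
    Divide the congruence (and modulus) by g = 2: 63·t ≡ -40 (mod 4).
    Reduce coefficients mod 4: 3·t ≡ 0 (mod 4).
    The inverse of 3 mod 4 is 3 (since 3·3 = 9 = 2·4 + 1), so t ≡ 3·0 = 0 ≡ 0 (mod 4).
    Then x = 86 + 126·0 = 86, valid modulo lcm(126, 8) = 504: x ≡ 86 (mod 504).
Verify: 86 mod 14 = 2, 86 mod 18 = 14, 86 mod 8 = 6.

x ≡ 86 (mod 504).


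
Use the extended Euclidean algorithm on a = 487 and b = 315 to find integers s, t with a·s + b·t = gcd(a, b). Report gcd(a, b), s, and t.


Euclidean algorithm on (487, 315) — divide until remainder is 0:
  487 = 1 · 315 + 172
  315 = 1 · 172 + 143
  172 = 1 · 143 + 29
  143 = 4 · 29 + 27
  29 = 1 · 27 + 2
  27 = 13 · 2 + 1
  2 = 2 · 1 + 0
gcd(487, 315) = 1.
Track Bezout coefficients alongside the remainders: start with r₀ = 487 = a·1 + b·0 (s = 1, t = 0) and r₁ = 315 = a·0 + b·1 (s = 0, t = 1); each new remainder r_{k+1} = r_{k-1} − q_k·r_k inherits s_{k+1} = s_{k-1} − q_k·s_k, t_{k+1} = t_{k-1} − q_k·t_k, so r_k = a·s_k + b·t_k at every step:
  q = 1: r = 172, s = 1 − 1·0 = 1, t = 0 − 1·1 = -1  (check: 487·1 + 315·(-1) = 172)
  q = 1: r = 143, s = 0 − 1·1 = -1, t = 1 − 1·(-1) = 2  (check: 487·(-1) + 315·2 = 143)
  q = 1: r = 29, s = 1 − 1·(-1) = 2, t = -1 − 1·2 = -3  (check: 487·2 + 315·(-3) = 29)
  q = 4: r = 27, s = -1 − 4·2 = -9, t = 2 − 4·(-3) = 14  (check: 487·(-9) + 315·14 = 27)
  q = 1: r = 2, s = 2 − 1·(-9) = 11, t = -3 − 1·14 = -17  (check: 487·11 + 315·(-17) = 2)
  q = 13: r = 1, s = -9 − 13·11 = -152, t = 14 − 13·(-17) = 235  (check: 487·(-152) + 315·235 = 1)
The row with r = 1 (the gcd) gives the Bezout coefficients s = -152, t = 235.
Result: 487 · (-152) + 315 · (235) = 1.

gcd(487, 315) = 1; s = -152, t = 235 (check: 487·(-152) + 315·235 = 1).


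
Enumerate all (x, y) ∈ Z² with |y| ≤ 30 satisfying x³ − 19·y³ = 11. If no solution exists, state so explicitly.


The equation is x³ - 19y³ = 11. For fixed y, x³ = 19·y³ + 11, so a solution requires the RHS to be a perfect cube.
Strategy: iterate y from -30 to 30, compute RHS = 19·y³ + 11, and check whether it is a (positive or negative) perfect cube.
Check small values of y:
  y = 0: RHS = 11 is not a perfect cube.
  y = 1: RHS = 30 is not a perfect cube.
  y = -1: RHS = -8 = (-2)³ ⇒ x = -2 works.
  y = 2: RHS = 163 is not a perfect cube.
  y = -2: RHS = -141 is not a perfect cube.
  y = 3: RHS = 524 is not a perfect cube.
  y = -3: RHS = -502 is not a perfect cube.
Continuing the search up to |y| = 30 finds no further solutions beyond those listed.
Collected solutions: (-2, -1).

Solutions (with |y| ≤ 30): (-2, -1).


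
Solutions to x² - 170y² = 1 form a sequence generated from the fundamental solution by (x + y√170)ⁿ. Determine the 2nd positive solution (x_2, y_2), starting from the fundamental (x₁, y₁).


Step 1: Find the fundamental solution (x₁, y₁) of x² - 170y² = 1.
  Expand √170 as a continued fraction. a₀ = ⌊√170⌋ = 13; iterate m_{k+1} = d_k·a_k − m_k, d_{k+1} = (170 − m_{k+1}²)/d_k, a_{k+1} = ⌊(a₀ + m_{k+1})/d_{k+1}⌋ (starting m₀ = 0, d₀ = 1), with convergents p_k = a_k·p_{k-1} + p_{k-2}, q_k = a_k·q_{k-1} + q_{k-2} (p₋₁ = 1, q₋₁ = 0):
  k = 0: a₀ = 13; p₀/q₀ = 13/1; p₀² − 170·q₀² = 169 − 170 = -1.
  k = 1: m = 13, d = 1, a = ⌊(13 + 13)/1⌋ = 26; p/q = (26·13 + 1)/(26·1 + 0) = 339/26; p² − 170·q² = 114921 − 114920 = 1.
  The first convergent with p² − 170·q² = 1 gives the fundamental solution (x₁, y₁) = (339, 26).
Step 2: Apply the recurrence (x_{n+1}, y_{n+1}) = (x₁x_n + 170y₁y_n, x₁y_n + y₁x_n) repeatedly.
  From (x_1, y_1) = (339, 26): x_2 = 339·339 + 170·26·26 = 229841; y_2 = 339·26 + 26·339 = 17628.
Step 3: Verify x_2² - 170·y_2² = 52826885281 - 52826885280 = 1 (should be 1). ✓

(x_1, y_1) = (339, 26); (x_2, y_2) = (229841, 17628).


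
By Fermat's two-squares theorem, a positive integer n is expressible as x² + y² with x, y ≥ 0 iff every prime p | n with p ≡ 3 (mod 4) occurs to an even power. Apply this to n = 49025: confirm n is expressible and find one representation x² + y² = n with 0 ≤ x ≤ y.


Step 1: Factor n = 49025 = 5^2 · 37 · 53.
Step 2: Check the mod-4 condition on each prime factor: 5 ≡ 1 (mod 4), exponent 2; 37 ≡ 1 (mod 4), exponent 1; 53 ≡ 1 (mod 4), exponent 1.
All primes ≡ 3 (mod 4) appear to even exponent (or don't appear), so by the two-squares theorem n IS expressible as a sum of two squares.
Step 3: Build a representation. Group n = k² · m with k = 5 and m = 37 · 53 = 1961 (a product of primes ≡ 1 (mod 4)); a representation of m scales to one of n via (k·x)² + (k·y)² = k²(x² + y²). Each prime p ≡ 1 (mod 4) is itself a sum of two squares; find a² by testing p − a² for a perfect square:
  37: 37 − 1² = 36 = 6² ⇒ 37 = 1² + 6².
  53: 53 − 1² = 52, 53 − 2² = 49 = 7² ⇒ 53 = 2² + 7².
  Combine using the Brahmagupta–Fibonacci identity (a² + b²)(c² + d²) = (ac − bd)² + (ad + bc)² = (ac + bd)² + (ad − bc)²:
  37 · 53 = 1961: from (1² + 6²)(2² + 7²), take (1·2 − 6·7, 1·7 + 6·2) = (2 − 42, 7 + 12) = (-40, 19); dropping signs (only squares matter) gives (40, 19); check 40² + 19² = 1600 + 361 = 1961 ✓.
  Scale by k = 5: (5·40, 5·19) = (200, 95).
Step 4: Order so x ≤ y and verify: 95² + 200² = 9025 + 40000 = 49025 = n. ✓

n = 49025 = 95² + 200² (one valid representation with x ≤ y).


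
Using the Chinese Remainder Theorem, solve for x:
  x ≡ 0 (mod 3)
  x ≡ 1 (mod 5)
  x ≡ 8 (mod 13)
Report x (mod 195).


Moduli 3, 5, 13 are pairwise coprime; by CRT there is a unique solution modulo M = 3 · 5 · 13 = 195.
Solve pairwise, accumulating the modulus:
  Start with x ≡ 0 (mod 3).
  Combine with x ≡ 1 (mod 5): since gcd(3, 5) = 1, we get a unique residue mod 15.
    Write x = 0 + 3·t and substitute into x ≡ 1 (mod 5): 3·t ≡ 1 − 0 = 1 (mod 5).
    The inverse of 3 mod 5 is 2 (since 3·2 = 6 = 1·5 + 1), so t ≡ 2·1 = 2 ≡ 2 (mod 5).
    Then x = 0 + 3·2 = 6, valid modulo lcm(3, 5) = 15: x ≡ 6 (mod 15).
  Combine with x ≡ 8 (mod 13): since gcd(15, 13) = 1, we get a unique residue mod 195.
    Write x = 6 + 15·t and substitute into x ≡ 8 (mod 13): 15·t ≡ 8 − 6 = 2 (mod 13).
    Reduce coefficients mod 13: 2·t ≡ 2 (mod 13).
    The inverse of 2 mod 13 is 7 (since 2·7 = 14 = 1·13 + 1), so t ≡ 7·2 = 14 ≡ 1 (mod 13).
    Then x = 6 + 15·1 = 21, valid modulo lcm(15, 13) = 195: x ≡ 21 (mod 195).
Verify: 21 mod 3 = 0 ✓, 21 mod 5 = 1 ✓, 21 mod 13 = 8 ✓.

x ≡ 21 (mod 195).
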